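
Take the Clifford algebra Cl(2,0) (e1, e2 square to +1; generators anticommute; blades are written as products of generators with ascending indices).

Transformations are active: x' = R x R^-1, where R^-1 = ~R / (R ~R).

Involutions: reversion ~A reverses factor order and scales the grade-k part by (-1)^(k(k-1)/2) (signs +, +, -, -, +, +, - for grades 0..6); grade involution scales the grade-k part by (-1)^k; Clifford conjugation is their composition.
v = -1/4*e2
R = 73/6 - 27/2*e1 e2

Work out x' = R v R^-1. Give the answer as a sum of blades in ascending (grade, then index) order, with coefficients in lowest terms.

~R = 73/6 + 27/2*e1 e2, and R ~R = 5945/18, so R^-1 = ~R / (5945/18).
R v = 27/8*e1 - 73/24*e2
Answer: 5913/23780*e1 + 154/5945*e2


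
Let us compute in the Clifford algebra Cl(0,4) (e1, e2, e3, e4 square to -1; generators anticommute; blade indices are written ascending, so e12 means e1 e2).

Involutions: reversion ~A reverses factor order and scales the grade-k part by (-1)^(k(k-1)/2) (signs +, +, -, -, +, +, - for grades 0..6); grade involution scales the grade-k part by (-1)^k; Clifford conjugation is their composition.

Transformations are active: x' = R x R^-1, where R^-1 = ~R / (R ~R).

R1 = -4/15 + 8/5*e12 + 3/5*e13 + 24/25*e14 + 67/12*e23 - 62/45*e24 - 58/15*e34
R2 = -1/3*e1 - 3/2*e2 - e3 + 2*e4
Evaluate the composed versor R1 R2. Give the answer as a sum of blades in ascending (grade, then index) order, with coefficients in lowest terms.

Distribute over the terms of R2 (each basis-blade product reordered to ascending indices, repeated generators contracted through their squares):
R1 (-1/3*e1) = 4/45*e1 - 8/15*e2 - 1/5*e3 - 8/25*e4 - 67/36*e123 + 62/135*e124 + 58/45*e134
R1 (-3/2*e2) = 12/5*e1 + 2/5*e2 - 67/8*e3 + 31/15*e4 + 9/10*e123 + 36/25*e124 + 29/5*e234
R1 (-e3) = 3/5*e1 + 67/12*e2 + 4/15*e3 + 58/15*e4 - 8/5*e123 + 24/25*e134 - 62/45*e234
R1 (2*e4) = -48/25*e1 + 124/45*e2 + 116/15*e3 - 8/15*e4 + 16/5*e124 + 6/5*e134 + 67/6*e234
Summing the partial products and collecting blades:
Answer: 263/225*e1 + 1477/180*e2 - 23/40*e3 + 127/25*e4 - 461/180*e123 + 3442/675*e124 + 776/225*e134 + 1403/90*e234


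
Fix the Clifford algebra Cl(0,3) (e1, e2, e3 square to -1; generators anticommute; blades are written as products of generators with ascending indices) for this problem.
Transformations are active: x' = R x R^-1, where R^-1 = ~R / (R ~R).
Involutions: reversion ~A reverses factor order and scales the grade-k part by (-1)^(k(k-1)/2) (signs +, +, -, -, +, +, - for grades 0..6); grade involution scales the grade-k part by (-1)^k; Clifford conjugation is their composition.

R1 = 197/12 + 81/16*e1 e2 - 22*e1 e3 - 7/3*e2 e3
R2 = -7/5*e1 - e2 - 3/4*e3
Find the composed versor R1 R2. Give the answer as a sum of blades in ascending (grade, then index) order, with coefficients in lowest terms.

Distribute over the terms of R2 (each basis-blade product reordered to ascending indices, repeated generators contracted through their squares):
R1 (-7/5*e1) = -1379/60*e1 - 567/80*e2 + 154/5*e3 + 49/15*e1 e2 e3
R1 (-e2) = 81/16*e1 - 197/12*e2 + 7/3*e3 - 22*e1 e2 e3
R1 (-3/4*e3) = -33/2*e1 - 7/4*e2 - 197/16*e3 - 243/64*e1 e2 e3
Summing the partial products and collecting blades:
Answer: -8261/240*e1 - 6061/240*e2 + 4997/240*e3 - 21629/960*e1 e2 e3


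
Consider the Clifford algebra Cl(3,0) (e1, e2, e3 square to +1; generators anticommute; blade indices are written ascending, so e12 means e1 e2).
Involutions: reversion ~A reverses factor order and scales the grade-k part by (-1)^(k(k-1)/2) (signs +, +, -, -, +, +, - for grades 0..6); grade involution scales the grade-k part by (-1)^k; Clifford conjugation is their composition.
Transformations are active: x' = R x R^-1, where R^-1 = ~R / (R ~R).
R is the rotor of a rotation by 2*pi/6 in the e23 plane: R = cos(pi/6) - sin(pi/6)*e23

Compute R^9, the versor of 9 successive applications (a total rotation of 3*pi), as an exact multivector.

Half-angle bookkeeping: 9 applications in e23 add up to rotor phase 9*pi/6 = 3*pi/2, so R^9 = cos(3*pi/2) - sin(3*pi/2)*e23.
cos(3*pi/2) = 0 and sin(3*pi/2) = -1, so R^9 = e23. The net rotation is 1*pi (after discarding 1 full turn, each of which contributes a factor -1 to the rotor); the rotor keeps the half-angle phase exactly.
Answer: e23


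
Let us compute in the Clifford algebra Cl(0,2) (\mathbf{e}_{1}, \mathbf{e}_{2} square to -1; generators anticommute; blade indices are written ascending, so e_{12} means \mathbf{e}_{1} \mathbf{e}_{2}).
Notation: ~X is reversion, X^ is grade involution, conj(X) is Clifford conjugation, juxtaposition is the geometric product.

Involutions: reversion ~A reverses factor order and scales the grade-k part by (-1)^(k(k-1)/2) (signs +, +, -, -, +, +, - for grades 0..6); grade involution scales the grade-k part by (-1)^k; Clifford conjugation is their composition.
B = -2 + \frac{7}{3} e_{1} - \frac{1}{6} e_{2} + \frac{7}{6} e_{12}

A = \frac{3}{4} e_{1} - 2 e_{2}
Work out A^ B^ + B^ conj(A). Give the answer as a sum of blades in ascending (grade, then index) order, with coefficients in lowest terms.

first term: -\frac{25}{12} + \frac{23}{6} e_{1} - \frac{25}{8} e_{2} + \frac{109}{24} e_{12}
second term: -\frac{25}{12} - \frac{5}{6} e_{1} - \frac{39}{8} e_{2} - \frac{109}{24} e_{12}
Answer: -\frac{25}{6} + 3 e_{1} - 8 e_{2}


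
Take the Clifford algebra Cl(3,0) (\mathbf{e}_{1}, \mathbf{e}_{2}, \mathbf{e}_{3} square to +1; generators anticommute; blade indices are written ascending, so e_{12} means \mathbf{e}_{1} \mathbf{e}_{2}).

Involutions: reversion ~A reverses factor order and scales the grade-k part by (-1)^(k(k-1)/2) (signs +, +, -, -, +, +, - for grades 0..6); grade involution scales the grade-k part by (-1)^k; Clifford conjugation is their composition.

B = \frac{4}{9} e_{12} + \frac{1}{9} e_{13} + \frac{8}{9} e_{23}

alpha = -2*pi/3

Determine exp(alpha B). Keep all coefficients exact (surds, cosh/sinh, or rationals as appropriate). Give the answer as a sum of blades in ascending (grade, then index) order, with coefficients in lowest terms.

B^2 term by term: the squares give (\frac{4}{9})^2*(e_{12})^2 + (\frac{1}{9})^2*(e_{13})^2 + (\frac{8}{9})^2*(e_{23})^2 = \frac{16}{81}*(-1) + \frac{1}{81}*(-1) + \frac{64}{81}*(-1) = -1 (each basis 2-blade squares to minus the product of its generators' squares); cross terms between blades sharing an index anticommute and cancel. So B^2 = -1.
B^2 = -1 — a negative square means the series sums to a rotation: l = 1, alpha*l = - \frac{2 \pi}{3}, so exp(alpha B) = cos(- \frac{2 \pi}{3}) + (sin(- \frac{2 \pi}{3})/1)*B = - \frac{1}{2} + (- \frac{\sqrt{3}}{2})*B.
Answer: - \frac{1}{2} - \frac{2 \sqrt{3}}{9} e_{12} - \frac{\sqrt{3}}{18} e_{13} - \frac{4 \sqrt{3}}{9} e_{23}


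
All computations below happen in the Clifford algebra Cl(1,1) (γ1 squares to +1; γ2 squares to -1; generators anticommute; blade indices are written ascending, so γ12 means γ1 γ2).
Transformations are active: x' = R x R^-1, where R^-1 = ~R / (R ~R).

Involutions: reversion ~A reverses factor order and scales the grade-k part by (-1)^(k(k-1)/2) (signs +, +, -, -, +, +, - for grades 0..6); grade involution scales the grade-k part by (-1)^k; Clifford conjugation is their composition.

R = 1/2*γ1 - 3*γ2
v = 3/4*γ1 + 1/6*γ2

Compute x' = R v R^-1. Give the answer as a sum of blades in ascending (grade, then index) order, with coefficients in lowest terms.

~R = 1/2*γ1 - 3*γ2, and R ~R = -35/4, so R^-1 = ~R / (-35/4).
R v = 7/8 + 7/3*γ12
Answer: -17/20*γ1 + 13/30*γ2


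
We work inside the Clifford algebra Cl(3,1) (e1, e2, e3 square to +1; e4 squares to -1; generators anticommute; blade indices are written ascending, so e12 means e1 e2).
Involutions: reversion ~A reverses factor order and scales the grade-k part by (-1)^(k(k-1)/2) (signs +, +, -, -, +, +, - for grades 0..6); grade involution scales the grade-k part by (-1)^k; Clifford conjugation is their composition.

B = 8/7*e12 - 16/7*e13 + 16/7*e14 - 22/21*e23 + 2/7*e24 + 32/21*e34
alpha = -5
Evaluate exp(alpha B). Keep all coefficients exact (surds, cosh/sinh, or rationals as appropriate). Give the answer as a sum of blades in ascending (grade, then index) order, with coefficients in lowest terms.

B^2 term by term: the squares give (8/7)^2*(e12)^2 + (-16/7)^2*(e13)^2 + (16/7)^2*(e14)^2 + (-22/21)^2*(e23)^2 + (2/7)^2*(e24)^2 + (32/21)^2*(e34)^2 = 64/49*(-1) + 256/49*(-1) + 256/49*(+1) + 484/441*(-1) + 4/49*(+1) + 1024/441*(+1) = 0 (each basis 2-blade squares to minus the product of its generators' squares); cross terms between blades sharing an index anticommute and cancel; the commuting (index-disjoint) pairs give grade-4 terms 2*c*c'*(blade product), which cancel blade by blade — e1234: 512/147 + 64/49 - 704/147 = 0 — confirming B is simple. So B^2 = 0.
B^2 = 0, so the series truncates immediately: exp(alpha B) = 1 + alpha B (parabolic case).
Answer: 1 - 40/7*e12 + 80/7*e13 - 80/7*e14 + 110/21*e23 - 10/7*e24 - 160/21*e34


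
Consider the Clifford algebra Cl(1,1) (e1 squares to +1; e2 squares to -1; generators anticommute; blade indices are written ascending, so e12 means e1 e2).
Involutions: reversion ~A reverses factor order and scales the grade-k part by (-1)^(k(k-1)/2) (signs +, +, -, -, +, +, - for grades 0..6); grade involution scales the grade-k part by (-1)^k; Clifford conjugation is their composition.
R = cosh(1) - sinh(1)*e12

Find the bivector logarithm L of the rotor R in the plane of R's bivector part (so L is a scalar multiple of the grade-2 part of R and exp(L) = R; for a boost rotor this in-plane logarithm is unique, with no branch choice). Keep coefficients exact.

The scalar part of R is cosh(1), giving the rapidity magnitude (cosh is even); the bivector part supplies orientation, its quotient by sinh of the rapidity is the plane, and L = rapidity * plane — unique in that plane, since flipping both signs leaves L unchanged.
Concretely: cosh(rapidity) = cosh(1) gives rapidity = ±1, and since rapidity/sinh(rapidity) is even the sign is immaterial: L = (rapidity/sinh(rapidity)) * <R>_2 = (1/sinh(1)) * <R>_2.
Answer: -e12


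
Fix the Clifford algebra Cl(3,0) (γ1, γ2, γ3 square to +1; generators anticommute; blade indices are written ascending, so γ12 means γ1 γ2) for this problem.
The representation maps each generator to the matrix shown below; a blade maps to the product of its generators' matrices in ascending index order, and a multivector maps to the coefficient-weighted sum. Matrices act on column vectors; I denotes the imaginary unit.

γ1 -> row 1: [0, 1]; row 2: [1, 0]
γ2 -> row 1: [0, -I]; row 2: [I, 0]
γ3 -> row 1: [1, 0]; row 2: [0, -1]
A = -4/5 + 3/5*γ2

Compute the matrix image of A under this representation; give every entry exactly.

M = (-4/5)*1 + (3/5)*rho(γ2), summed entrywise (1 is the identity matrix):
Answer: row 1: [-4/5, -3*I/5]; row 2: [3*I/5, -4/5]


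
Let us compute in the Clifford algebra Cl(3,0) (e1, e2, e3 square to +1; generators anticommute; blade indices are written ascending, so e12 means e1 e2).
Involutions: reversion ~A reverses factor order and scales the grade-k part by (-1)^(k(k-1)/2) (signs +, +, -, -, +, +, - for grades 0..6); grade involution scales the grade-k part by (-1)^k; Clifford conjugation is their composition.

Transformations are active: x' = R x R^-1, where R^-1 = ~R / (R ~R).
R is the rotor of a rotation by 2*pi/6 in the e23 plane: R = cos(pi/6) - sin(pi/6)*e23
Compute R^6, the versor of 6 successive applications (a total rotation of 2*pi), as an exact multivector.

Because a rotor carries half the rotation angle, composing 6 copies of this e23-plane rotor multiplies the phase: 6*(pi/6) = pi, hence R^6 = cos(pi) - sin(pi)*e23.
cos(pi) = -1 and sin(pi) = 0, so R^6 = -1. The total rotation 2*pi is 1 full turn, so every vector returns to itself, yet the rotor is -1, on the OTHER sheet of the double cover (an odd number of 2*pi turns).
Answer: -1


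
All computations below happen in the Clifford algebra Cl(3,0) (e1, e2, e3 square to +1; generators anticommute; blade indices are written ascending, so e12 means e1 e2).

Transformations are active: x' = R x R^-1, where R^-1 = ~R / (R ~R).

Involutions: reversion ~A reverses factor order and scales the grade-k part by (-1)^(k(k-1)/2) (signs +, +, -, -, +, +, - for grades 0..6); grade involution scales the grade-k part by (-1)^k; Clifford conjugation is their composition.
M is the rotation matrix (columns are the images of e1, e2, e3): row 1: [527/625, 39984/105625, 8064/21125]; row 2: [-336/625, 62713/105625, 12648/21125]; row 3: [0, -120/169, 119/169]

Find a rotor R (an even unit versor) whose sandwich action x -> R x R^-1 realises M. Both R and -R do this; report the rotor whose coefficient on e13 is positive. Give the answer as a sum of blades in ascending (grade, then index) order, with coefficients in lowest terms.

Method: write R = a + b12*e12 + b13*e13 + b23*e23 with a^2 + b12^2 + b13^2 + b23^2 = 1 (so R^-1 = ~R). Expanding the columns R e_j ~R gives tr M = 4a^2 - 1 and, from the antisymmetric part, M21 - M12 = -4a*b12, M13 - M31 = 4a*b13, M32 - M23 = -4a*b23.
Here tr M = 226151/105625, so a^2 = (1 + tr M)/4 = 82944/105625 and a = ±288/325. Taking a = 288/325: M21 - M12 = -96768/105625, M13 - M31 = 8064/21125, M32 - M23 = -27648/21125, giving b12 = 84/325, b13 = 7/65, b23 = 24/65, i.e. R = 288/325 + 84/325*e12 + 7/65*e13 + 24/65*e23.
Its e13 coefficient is already positive.
Answer: 288/325 + 84/325*e12 + 7/65*e13 + 24/65*e23. Key observation: the double cover Spin(3) -> SO(3) sends R and -R to the same matrix (trace 226151/105625 here), so the stated sign of the e13 coefficient is what selects one sheet.


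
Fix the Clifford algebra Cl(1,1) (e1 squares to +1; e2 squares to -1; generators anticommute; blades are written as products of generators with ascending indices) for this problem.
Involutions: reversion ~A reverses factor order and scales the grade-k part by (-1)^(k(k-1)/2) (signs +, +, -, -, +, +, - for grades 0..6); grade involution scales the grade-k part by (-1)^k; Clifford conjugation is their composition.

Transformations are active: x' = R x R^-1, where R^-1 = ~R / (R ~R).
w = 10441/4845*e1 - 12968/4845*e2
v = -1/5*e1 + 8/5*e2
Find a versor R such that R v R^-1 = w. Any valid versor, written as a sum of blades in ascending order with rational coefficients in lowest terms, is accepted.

Sketch: the shared square -63/25 makes R = v + w = 9472/4845*e1 - 5216/4845*e2 the natural versor; its sandwich fixes that direction, negates (v - w)/2, and sends v to w.
Answer: 9472/4845*e1 - 5216/4845*e2


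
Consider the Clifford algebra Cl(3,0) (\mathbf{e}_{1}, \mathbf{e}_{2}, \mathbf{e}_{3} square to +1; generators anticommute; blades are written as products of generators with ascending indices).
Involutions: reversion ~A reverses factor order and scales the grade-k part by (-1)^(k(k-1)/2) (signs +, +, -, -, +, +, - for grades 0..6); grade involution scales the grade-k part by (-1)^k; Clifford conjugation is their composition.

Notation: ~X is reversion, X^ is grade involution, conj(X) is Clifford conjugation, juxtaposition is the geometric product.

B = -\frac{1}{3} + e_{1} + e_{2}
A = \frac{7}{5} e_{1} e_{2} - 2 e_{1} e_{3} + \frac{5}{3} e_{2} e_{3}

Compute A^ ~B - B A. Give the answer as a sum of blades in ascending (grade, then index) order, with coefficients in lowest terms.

first term: \frac{7}{5} e_{1} - \frac{7}{5} e_{2} + \frac{1}{3} e_{3} - \frac{7}{15} e_{1} e_{2} + \frac{2}{3} e_{1} e_{3} - \frac{5}{9} e_{2} e_{3} + \frac{11}{3} e_{1} e_{2} e_{3}
second term: -\frac{7}{5} e_{1} + \frac{7}{5} e_{2} - \frac{1}{3} e_{3} - \frac{7}{15} e_{1} e_{2} + \frac{2}{3} e_{1} e_{3} - \frac{5}{9} e_{2} e_{3} + \frac{11}{3} e_{1} e_{2} e_{3}
Answer: \frac{14}{5} e_{1} - \frac{14}{5} e_{2} + \frac{2}{3} e_{3}


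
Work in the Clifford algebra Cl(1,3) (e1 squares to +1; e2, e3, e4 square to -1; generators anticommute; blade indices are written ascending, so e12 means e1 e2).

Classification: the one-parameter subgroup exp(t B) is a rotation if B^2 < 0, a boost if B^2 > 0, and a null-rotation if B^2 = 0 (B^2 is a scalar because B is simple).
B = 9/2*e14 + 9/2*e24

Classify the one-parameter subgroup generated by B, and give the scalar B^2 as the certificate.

B^2 term by term: the squares give (9/2)^2*(e14)^2 + (9/2)^2*(e24)^2 = 81/4*(+1) + 81/4*(-1) = 0 (each basis 2-blade squares to minus the product of its generators' squares); cross terms between blades sharing an index anticommute and cancel. So B^2 = 0.
Answer: null-rotation, certificate B^2 = 0. Because 0 is invariant under every versor sandwich, the classification follows from its sign alone.


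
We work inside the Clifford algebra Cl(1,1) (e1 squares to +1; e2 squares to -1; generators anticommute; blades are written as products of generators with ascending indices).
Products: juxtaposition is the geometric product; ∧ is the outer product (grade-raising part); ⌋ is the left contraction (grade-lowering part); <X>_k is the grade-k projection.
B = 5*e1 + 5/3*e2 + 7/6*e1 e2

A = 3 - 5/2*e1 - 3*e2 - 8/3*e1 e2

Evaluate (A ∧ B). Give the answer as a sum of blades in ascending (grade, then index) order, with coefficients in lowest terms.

step 1: 15*e1 + 5*e2 + 43/3*e1 e2
Answer: 15*e1 + 5*e2 + 43/3*e1 e2


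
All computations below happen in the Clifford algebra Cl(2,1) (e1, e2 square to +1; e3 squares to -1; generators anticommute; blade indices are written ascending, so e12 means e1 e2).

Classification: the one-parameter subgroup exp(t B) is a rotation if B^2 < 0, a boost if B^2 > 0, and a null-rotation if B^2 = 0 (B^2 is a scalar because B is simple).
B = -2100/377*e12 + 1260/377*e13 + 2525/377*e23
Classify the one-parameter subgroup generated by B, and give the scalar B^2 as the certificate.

B^2 term by term: the squares give (-2100/377)^2*(e12)^2 + (1260/377)^2*(e13)^2 + (2525/377)^2*(e23)^2 = 4410000/142129*(-1) + 1587600/142129*(+1) + 6375625/142129*(+1) = 25 (each basis 2-blade squares to minus the product of its generators' squares); cross terms between blades sharing an index anticommute and cancel. So B^2 = 25.
Answer: boost, certificate B^2 = 25. The scalar 25 is the complete invariant here: its sign names the subgroup type.


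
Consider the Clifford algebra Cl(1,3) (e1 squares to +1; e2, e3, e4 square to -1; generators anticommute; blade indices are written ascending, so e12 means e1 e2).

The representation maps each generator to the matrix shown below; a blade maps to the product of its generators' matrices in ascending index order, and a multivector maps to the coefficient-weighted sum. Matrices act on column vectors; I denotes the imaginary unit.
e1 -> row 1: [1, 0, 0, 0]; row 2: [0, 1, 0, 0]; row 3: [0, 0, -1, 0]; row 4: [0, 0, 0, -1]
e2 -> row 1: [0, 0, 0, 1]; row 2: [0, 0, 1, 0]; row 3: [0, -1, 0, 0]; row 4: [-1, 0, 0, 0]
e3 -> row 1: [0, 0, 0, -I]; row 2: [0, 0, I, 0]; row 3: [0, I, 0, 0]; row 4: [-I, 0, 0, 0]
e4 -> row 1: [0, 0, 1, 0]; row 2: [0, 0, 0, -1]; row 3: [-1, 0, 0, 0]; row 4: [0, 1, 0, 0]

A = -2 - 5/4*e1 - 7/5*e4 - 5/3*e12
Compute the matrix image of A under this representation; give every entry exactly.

Bivector images (products of the table entries): rho(e12) = rho(e1)rho(e2) = row 1: [0, 0, 0, 1]; row 2: [0, 0, 1, 0]; row 3: [0, 1, 0, 0]; row 4: [1, 0, 0, 0].
M = (-2)*1 + (-5/4)*rho(e1) + (-7/5)*rho(e4) + (-5/3)*rho(e12), summed entrywise (1 is the identity matrix):
Answer: row 1: [-13/4, 0, -7/5, -5/3]; row 2: [0, -13/4, -5/3, 7/5]; row 3: [7/5, -5/3, -3/4, 0]; row 4: [-5/3, -7/5, 0, -3/4]


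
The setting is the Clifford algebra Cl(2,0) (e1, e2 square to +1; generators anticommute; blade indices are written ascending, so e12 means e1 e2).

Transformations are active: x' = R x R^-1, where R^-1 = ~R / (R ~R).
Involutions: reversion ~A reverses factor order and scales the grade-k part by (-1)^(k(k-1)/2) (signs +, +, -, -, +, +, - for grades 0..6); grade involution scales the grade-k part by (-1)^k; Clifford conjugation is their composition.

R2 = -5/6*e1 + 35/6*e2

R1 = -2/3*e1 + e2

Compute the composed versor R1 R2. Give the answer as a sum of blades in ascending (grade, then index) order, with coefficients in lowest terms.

Distribute over the terms of R1 (each basis-blade product reordered to ascending indices, repeated generators contracted through their squares):
(-2/3*e1) R2 = 5/9 - 35/9*e12
(e2) R2 = 35/6 + 5/6*e12
Summing the partial products and collecting blades:
Answer: 115/18 - 55/18*e12


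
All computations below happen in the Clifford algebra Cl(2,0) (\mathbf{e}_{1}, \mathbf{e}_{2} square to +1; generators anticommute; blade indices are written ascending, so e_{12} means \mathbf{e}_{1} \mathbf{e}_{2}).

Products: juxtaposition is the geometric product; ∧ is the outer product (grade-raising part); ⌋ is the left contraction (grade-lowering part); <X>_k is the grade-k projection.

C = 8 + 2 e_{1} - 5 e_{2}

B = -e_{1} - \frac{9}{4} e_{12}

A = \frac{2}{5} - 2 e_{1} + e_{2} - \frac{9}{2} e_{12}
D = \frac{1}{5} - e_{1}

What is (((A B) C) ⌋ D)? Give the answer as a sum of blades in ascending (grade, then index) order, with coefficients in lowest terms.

step 1: -\frac{65}{8} + \frac{37}{20} e_{1} + \frac{1}{10} e_{12}
step 2: -\frac{613}{10} - \frac{39}{20} e_{1} + \frac{1617}{40} e_{2} - \frac{169}{20} e_{12}
step 3: -\frac{1031}{100} + \frac{613}{10} e_{1}
Answer: -\frac{1031}{100} + \frac{613}{10} e_{1}


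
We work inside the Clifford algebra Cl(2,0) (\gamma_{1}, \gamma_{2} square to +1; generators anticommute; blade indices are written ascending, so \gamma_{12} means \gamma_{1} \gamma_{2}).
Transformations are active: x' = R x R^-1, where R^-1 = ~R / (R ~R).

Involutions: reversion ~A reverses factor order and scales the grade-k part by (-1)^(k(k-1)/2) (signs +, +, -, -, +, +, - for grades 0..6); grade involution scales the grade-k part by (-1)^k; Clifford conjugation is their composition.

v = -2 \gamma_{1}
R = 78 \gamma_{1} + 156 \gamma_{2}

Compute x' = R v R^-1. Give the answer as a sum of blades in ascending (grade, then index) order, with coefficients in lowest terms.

~R = 78 \gamma_{1} + 156 \gamma_{2}, and R ~R = 30420, so R^-1 = ~R / (30420).
R v = -156 + 312 \gamma_{12}
Answer: \frac{6}{5} \gamma_{1} - \frac{8}{5} \gamma_{2}


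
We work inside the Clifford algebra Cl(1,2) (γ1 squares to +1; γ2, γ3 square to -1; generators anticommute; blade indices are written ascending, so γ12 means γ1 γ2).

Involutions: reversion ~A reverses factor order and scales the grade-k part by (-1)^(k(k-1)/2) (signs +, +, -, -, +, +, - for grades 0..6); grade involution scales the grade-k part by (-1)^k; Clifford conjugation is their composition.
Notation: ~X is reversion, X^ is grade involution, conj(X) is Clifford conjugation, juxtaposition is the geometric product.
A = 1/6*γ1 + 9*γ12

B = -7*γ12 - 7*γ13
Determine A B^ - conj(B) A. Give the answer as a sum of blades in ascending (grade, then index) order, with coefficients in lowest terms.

first term: -63 - 7/6*γ2 - 7/6*γ3 + 63*γ23
second term: 63 - 7/6*γ2 - 7/6*γ3 + 63*γ23
Answer: -126


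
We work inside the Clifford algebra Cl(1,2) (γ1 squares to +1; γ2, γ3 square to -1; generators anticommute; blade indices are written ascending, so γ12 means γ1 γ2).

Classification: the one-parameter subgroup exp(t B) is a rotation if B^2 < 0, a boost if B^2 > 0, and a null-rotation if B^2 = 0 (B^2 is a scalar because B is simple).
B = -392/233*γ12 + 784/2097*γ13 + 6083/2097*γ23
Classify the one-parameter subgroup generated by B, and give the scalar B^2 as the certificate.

B^2 term by term: the squares give (-392/233)^2*(γ12)^2 + (784/2097)^2*(γ13)^2 + (6083/2097)^2*(γ23)^2 = 153664/54289*(+1) + 614656/4397409*(+1) + 37002889/4397409*(-1) = -49/9 (each basis 2-blade squares to minus the product of its generators' squares); cross terms between blades sharing an index anticommute and cancel. So B^2 = -49/9.
Answer: rotation, certificate B^2 = -49/9. B^2 = -49/9 is basis-independent, so its sign is the whole story.


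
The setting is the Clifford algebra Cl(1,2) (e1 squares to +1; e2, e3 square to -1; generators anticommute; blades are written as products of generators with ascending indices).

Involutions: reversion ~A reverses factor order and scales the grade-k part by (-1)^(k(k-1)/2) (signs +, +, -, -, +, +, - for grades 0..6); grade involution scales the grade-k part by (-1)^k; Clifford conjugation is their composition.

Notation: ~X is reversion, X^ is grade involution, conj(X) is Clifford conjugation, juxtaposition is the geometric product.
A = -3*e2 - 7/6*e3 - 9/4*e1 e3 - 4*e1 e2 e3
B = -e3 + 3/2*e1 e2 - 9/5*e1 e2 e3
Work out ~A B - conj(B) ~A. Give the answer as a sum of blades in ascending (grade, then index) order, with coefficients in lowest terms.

first term: 181/30 - 9/4*e1 + 81/20*e2 + 6*e3 + 19/10*e1 e2 + 27/5*e1 e3 + 51/8*e2 e3 - 7/4*e1 e2 e3
second term: 251/30 - 9/4*e1 + 81/20*e2 - 6*e3 - 61/10*e1 e2 + 27/5*e1 e3 + 51/8*e2 e3 + 7/4*e1 e2 e3
Answer: -7/3 + 12*e3 + 8*e1 e2 - 7/2*e1 e2 e3


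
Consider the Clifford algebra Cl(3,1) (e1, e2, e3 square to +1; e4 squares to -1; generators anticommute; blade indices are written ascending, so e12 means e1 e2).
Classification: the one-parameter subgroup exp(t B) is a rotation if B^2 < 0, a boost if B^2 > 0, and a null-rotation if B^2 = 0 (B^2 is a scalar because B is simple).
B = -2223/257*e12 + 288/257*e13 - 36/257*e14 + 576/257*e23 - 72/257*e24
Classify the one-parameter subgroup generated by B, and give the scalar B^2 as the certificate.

B^2 term by term: the squares give (-2223/257)^2*(e12)^2 + (288/257)^2*(e13)^2 + (-36/257)^2*(e14)^2 + (576/257)^2*(e23)^2 + (-72/257)^2*(e24)^2 = 4941729/66049*(-1) + 82944/66049*(-1) + 1296/66049*(+1) + 331776/66049*(-1) + 5184/66049*(+1) = -81 (each basis 2-blade squares to minus the product of its generators' squares); cross terms between blades sharing an index anticommute and cancel; the commuting (index-disjoint) pairs give grade-4 terms 2*c*c'*(blade product), which cancel blade by blade — e1234: 41472/66049 - 41472/66049 = 0 — confirming B is simple. So B^2 = -81.
Answer: rotation, certificate B^2 = -81. No conjugation can change B^2 = -81; the sign gives the class.


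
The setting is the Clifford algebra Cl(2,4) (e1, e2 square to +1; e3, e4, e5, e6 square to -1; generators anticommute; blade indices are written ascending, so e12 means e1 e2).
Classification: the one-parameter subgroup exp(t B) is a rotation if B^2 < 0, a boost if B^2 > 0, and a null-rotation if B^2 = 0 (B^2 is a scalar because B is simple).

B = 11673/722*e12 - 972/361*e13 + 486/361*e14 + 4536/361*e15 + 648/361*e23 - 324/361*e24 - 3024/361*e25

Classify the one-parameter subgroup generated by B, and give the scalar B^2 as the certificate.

B^2 term by term: the squares give (11673/722)^2*(e12)^2 + (-972/361)^2*(e13)^2 + (486/361)^2*(e14)^2 + (4536/361)^2*(e15)^2 + (648/361)^2*(e23)^2 + (-324/361)^2*(e24)^2 + (-3024/361)^2*(e25)^2 = 136258929/521284*(-1) + 944784/130321*(+1) + 236196/130321*(+1) + 20575296/130321*(+1) + 419904/130321*(+1) + 104976/130321*(+1) + 9144576/130321*(+1) = -81/4 (each basis 2-blade squares to minus the product of its generators' squares); cross terms between blades sharing an index anticommute and cancel; the commuting (index-disjoint) pairs give grade-4 terms 2*c*c'*(blade product), which cancel blade by blade — e1234: -629856/130321 + 629856/130321 = 0; e1235: -5878656/130321 + 5878656/130321 = 0; e1245: 2939328/130321 - 2939328/130321 = 0 — confirming B is simple. So B^2 = -81/4.
Answer: rotation, certificate B^2 = -81/4. Certificate logic: -81/4 is a conjugation-invariant scalar, so its sign fixes rotation versus boost versus null-rotation outright.


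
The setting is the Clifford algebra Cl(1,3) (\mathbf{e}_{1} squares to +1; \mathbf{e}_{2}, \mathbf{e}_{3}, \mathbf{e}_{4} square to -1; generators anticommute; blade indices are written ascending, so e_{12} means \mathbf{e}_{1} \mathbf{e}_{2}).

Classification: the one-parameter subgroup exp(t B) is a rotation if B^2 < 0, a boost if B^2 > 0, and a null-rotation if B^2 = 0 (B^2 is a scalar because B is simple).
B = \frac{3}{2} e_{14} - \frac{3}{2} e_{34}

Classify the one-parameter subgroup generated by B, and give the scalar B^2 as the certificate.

B^2 term by term: the squares give (\frac{3}{2})^2*(e_{14})^2 + (-\frac{3}{2})^2*(e_{34})^2 = \frac{9}{4}*(+1) + \frac{9}{4}*(-1) = 0 (each basis 2-blade squares to minus the product of its generators' squares); cross terms between blades sharing an index anticommute and cancel. So B^2 = 0.
Answer: null-rotation, certificate B^2 = 0. Note: conjugating B changes its blade decomposition but never the scalar B^2 = 0, whose sign settles the classification.


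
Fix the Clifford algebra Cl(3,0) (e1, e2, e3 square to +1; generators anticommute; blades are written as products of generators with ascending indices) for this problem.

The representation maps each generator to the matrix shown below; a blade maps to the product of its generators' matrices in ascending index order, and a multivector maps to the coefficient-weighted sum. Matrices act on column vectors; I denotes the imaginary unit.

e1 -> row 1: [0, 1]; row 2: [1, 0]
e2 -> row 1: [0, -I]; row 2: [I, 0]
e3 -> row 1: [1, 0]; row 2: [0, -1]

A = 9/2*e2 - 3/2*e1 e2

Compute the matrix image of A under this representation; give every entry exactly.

Bivector images (products of the table entries): rho(e1 e2) = rho(e1)rho(e2) = row 1: [I, 0]; row 2: [0, -I].
M = (9/2)*rho(e2) + (-3/2)*rho(e1 e2), summed entrywise:
Answer: row 1: [-3*I/2, -9*I/2]; row 2: [9*I/2, 3*I/2]


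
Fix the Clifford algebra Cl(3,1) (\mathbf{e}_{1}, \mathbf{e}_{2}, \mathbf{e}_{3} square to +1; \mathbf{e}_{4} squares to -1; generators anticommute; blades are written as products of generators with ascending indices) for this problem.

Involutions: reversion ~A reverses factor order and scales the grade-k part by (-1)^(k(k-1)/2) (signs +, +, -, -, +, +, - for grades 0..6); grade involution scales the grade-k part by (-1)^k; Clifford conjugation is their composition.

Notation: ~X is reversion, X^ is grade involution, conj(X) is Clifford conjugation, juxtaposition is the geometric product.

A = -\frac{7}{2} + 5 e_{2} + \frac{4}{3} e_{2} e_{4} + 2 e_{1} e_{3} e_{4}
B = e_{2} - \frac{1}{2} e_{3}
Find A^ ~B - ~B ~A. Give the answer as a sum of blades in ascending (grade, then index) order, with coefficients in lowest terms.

first term: -5 - \frac{7}{2} e_{2} + \frac{7}{4} e_{3} - \frac{4}{3} e_{4} - e_{1} e_{4} + \frac{5}{2} e_{2} e_{3} + \frac{2}{3} e_{2} e_{3} e_{4} - 2 e_{1} e_{2} e_{3} e_{4}
second term: 5 - \frac{7}{2} e_{2} + \frac{7}{4} e_{3} - \frac{4}{3} e_{4} - e_{1} e_{4} + \frac{5}{2} e_{2} e_{3} - \frac{2}{3} e_{2} e_{3} e_{4} + 2 e_{1} e_{2} e_{3} e_{4}
Answer: -10 + \frac{4}{3} e_{2} e_{3} e_{4} - 4 e_{1} e_{2} e_{3} e_{4}


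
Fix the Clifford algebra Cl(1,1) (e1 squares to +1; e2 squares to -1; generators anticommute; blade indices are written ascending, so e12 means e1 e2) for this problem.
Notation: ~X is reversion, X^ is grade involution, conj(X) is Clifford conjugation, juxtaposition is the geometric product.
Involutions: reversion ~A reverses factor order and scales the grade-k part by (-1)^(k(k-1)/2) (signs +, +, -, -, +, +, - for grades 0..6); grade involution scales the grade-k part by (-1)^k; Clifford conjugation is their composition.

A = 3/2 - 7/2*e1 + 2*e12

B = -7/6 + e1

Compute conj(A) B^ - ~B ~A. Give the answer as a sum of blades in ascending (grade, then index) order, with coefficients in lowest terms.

first term: -21/4 - 67/12*e1 - 2*e2 + 7/3*e12
second term: -21/4 + 67/12*e1 - 2*e2 + 7/3*e12
Answer: -67/6*e1


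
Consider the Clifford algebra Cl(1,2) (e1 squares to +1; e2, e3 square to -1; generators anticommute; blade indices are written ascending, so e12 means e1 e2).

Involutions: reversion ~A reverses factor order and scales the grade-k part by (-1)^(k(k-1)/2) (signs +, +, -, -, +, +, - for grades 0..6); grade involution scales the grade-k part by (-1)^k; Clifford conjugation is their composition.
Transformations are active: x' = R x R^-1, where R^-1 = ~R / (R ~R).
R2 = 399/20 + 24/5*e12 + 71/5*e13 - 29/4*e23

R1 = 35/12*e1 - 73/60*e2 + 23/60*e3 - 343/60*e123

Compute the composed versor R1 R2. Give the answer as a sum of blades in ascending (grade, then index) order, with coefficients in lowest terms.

Distribute over the terms of R1 (each basis-blade product reordered to ascending indices, repeated generators contracted through their squares):
(35/12*e1) R2 = 931/16*e1 + 14*e2 + 497/12*e3 - 1015/48*e123
(-73/60*e2) R2 = -146/25*e1 - 9709/400*e2 - 2117/240*e3 + 5183/300*e123
(23/60*e3) R2 = 1633/300*e1 - 667/240*e2 + 3059/400*e3 + 46/25*e123
(-343/60*e123) R2 = -9947/240*e1 + 24353/300*e2 - 686/25*e3 - 45619/400*e123
Summing the partial products and collecting blades:
Answer: 3269/200*e1 + 545/8*e2 + 3841/300*e3 - 34823/300*e123


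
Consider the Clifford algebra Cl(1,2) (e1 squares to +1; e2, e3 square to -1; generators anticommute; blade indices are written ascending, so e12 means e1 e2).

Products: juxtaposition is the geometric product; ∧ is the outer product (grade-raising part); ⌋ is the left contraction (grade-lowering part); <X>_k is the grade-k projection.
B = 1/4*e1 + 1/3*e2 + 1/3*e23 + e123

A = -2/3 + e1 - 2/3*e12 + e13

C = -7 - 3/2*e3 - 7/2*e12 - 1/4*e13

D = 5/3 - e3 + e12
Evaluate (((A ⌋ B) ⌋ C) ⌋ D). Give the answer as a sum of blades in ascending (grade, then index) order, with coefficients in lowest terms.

step 1: 1/4 - 1/6*e1 - 11/9*e2 - 2/3*e3 + 7/9*e23 - 2/3*e123
step 2: -11/4 + 40/9*e1 + 7/12*e2 - 1/3*e3 - 7/8*e12 - 1/16*e13
step 3: -139/24 + 7/12*e1 + 40/9*e2 + 11/4*e3 - 11/4*e12
Answer: -139/24 + 7/12*e1 + 40/9*e2 + 11/4*e3 - 11/4*e12


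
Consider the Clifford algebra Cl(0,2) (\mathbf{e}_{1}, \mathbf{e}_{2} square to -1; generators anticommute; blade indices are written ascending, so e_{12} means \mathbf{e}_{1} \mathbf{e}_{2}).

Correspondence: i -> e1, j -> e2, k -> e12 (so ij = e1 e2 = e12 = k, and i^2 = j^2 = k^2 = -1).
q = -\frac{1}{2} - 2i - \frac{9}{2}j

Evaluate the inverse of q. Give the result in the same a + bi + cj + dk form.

In blades: q = -\frac{1}{2} - 2 e_{1} - \frac{9}{2} e_{2}.
With qbar = -\frac{1}{2} + 2 e_{1} + \frac{9}{2} e_{2} (scalar fixed, mapped units negated), q qbar = \frac{49}{2} (the sum of squared coefficients), so q^-1 = qbar / (\frac{49}{2}) = -\frac{1}{49} + \frac{4}{49} e_{1} + \frac{9}{49} e_{2}; translating back:
Answer: -\frac{1}{49} + \frac{4}{49}i + \frac{9}{49}j


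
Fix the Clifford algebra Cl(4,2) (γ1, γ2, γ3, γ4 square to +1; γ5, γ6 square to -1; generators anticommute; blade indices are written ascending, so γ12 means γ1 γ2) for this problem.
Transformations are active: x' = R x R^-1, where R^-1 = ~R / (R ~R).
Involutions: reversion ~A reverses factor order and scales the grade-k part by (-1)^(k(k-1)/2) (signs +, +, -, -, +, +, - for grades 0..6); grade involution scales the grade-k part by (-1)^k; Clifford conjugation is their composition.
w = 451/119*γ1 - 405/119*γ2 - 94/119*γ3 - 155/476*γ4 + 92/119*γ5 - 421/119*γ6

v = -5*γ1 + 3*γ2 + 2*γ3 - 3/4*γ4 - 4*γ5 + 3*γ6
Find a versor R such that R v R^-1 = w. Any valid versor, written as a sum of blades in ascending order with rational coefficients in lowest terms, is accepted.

A norm check does it: q(v) = q(w) = 217/16, hence R = v + w = -144/119*γ1 - 48/119*γ2 + 144/119*γ3 - 128/119*γ4 - 384/119*γ5 - 64/119*γ6 realises the map — parallel part kept, (v - w)/2 negated, v carried to w.
Answer: -144/119*γ1 - 48/119*γ2 + 144/119*γ3 - 128/119*γ4 - 384/119*γ5 - 64/119*γ6


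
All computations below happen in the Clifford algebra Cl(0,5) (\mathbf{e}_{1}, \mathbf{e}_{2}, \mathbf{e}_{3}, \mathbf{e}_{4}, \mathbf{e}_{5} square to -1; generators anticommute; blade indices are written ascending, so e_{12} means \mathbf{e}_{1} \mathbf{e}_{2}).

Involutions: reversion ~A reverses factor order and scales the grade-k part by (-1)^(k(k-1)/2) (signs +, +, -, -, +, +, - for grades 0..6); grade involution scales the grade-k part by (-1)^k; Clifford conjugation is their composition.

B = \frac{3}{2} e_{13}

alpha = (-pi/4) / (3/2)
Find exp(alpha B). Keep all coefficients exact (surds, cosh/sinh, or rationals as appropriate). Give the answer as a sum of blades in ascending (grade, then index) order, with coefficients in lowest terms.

B^2 = (\frac{3}{2})^2*(e_{13})^2 = \frac{9}{4}*(-1) = -\frac{9}{4} (a basis 2-blade squares to minus the product of its generators' squares).
B^2 = -\frac{9}{4} — the series telescopes trigonometrically here: l = \frac{3}{2}, alpha*l = - \frac{\pi}{4}, so exp(alpha B) = cos(- \frac{\pi}{4}) + (sin(- \frac{\pi}{4})/(\frac{3}{2}))*B = \frac{\sqrt{2}}{2} + (- \frac{\sqrt{2}}{3})*B.
Answer: \frac{\sqrt{2}}{2} - \frac{\sqrt{2}}{2} e_{13}


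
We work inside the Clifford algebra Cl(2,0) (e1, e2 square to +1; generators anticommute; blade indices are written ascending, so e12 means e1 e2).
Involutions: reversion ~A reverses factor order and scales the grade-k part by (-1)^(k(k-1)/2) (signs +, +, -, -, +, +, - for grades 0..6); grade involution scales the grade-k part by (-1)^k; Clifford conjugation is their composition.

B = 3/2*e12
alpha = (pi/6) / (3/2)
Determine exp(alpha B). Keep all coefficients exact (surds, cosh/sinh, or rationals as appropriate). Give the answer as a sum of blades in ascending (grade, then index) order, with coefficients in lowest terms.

B^2 = (3/2)^2*(e12)^2 = 9/4*(-1) = -9/4 (a basis 2-blade squares to minus the product of its generators' squares).
B^2 = -9/4 — a negative square means the series sums to a rotation: l = 3/2, alpha*l = pi/6, so exp(alpha B) = cos(pi/6) + (sin(pi/6)/(3/2))*B = sqrt(3)/2 + (1/3)*B.
Answer: sqrt(3)/2 + 1/2*e12


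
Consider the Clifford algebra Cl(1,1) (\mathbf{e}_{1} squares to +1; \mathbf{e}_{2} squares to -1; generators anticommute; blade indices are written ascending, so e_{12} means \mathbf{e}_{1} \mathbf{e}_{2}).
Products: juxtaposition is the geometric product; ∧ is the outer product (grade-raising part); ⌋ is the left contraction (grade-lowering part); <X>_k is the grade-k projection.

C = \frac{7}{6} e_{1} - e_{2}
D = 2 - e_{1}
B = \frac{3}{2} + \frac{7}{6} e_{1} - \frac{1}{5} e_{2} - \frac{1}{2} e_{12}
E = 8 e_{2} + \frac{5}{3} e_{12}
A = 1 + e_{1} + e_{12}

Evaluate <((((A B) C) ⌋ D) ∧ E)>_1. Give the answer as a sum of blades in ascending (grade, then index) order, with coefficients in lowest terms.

step 1: \frac{13}{6} + \frac{43}{15} e_{1} - \frac{28}{15} e_{2} + \frac{4}{5} e_{12}
step 2: \frac{133}{90} + \frac{599}{180} e_{1} - \frac{31}{10} e_{2} - \frac{31}{45} e_{12}
step 3: -\frac{67}{180} - \frac{133}{90} e_{1}
step 4: -\frac{134}{45} e_{2} - \frac{6719}{540} e_{12}
step 5: -\frac{134}{45} e_{2}
Answer: -\frac{134}{45} e_{2}


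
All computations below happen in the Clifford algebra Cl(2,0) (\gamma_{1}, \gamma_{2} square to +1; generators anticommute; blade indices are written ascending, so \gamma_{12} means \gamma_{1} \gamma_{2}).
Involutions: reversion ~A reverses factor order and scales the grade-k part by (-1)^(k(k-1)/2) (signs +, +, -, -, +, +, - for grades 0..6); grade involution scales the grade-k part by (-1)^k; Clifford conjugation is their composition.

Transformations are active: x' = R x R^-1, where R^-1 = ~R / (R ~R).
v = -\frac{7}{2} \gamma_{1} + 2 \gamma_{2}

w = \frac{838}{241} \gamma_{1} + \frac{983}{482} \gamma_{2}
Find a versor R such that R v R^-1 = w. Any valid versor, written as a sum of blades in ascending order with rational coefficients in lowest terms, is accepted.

Since q(v) = q(w) = \frac{65}{4}, the sum R = v + w = -\frac{11}{482} \gamma_{1} + \frac{1947}{482} \gamma_{2} does the job whenever invertible.
Answer: -\frac{11}{482} \gamma_{1} + \frac{1947}{482} \gamma_{2}


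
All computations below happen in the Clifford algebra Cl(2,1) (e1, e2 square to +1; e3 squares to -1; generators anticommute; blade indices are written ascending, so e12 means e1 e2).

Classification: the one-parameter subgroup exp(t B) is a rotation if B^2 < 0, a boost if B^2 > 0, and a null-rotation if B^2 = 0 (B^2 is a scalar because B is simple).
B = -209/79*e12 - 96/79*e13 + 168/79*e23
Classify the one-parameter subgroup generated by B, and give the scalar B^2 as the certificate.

B^2 term by term: the squares give (-209/79)^2*(e12)^2 + (-96/79)^2*(e13)^2 + (168/79)^2*(e23)^2 = 43681/6241*(-1) + 9216/6241*(+1) + 28224/6241*(+1) = -1 (each basis 2-blade squares to minus the product of its generators' squares); cross terms between blades sharing an index anticommute and cancel. So B^2 = -1.
Answer: rotation, certificate B^2 = -1. Why this suffices: the scalar -1 survives any versor conjugation, so its sign alone determines the class however B is presented.
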